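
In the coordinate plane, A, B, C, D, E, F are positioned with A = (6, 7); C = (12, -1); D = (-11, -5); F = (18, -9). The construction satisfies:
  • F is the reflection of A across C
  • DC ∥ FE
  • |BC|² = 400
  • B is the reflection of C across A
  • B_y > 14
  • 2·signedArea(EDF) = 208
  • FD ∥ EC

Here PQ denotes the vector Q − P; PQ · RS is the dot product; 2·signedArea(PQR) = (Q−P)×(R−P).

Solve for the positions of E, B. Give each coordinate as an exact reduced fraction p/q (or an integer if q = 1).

B = (0, 15)
E = (41, -5)

1. E_x = 41  [FD ∥ EC ∩ DC ∥ FE]
2. E_y = -5  [FD ∥ EC ∩ DC ∥ FE]
   → E = (41, -5)
3. B_x = 0  [B is the reflection of C across A]
4. B_y = 15  [B is the reflection of C across A]
   → B = (0, 15)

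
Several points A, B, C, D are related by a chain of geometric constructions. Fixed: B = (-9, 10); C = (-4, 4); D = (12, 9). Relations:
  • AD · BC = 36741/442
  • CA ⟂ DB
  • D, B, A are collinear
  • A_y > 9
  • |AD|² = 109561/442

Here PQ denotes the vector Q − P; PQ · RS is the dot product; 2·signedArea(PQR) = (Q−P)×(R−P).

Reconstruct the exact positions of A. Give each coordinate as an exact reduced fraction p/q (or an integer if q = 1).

1. A_x = -1647/442  [D, B, A are collinear ∩ CA ⟂ DB]
2. A_y = 4309/442  [D, B, A are collinear ∩ CA ⟂ DB]
   → A = (-1647/442, 4309/442)

A = (-1647/442, 4309/442)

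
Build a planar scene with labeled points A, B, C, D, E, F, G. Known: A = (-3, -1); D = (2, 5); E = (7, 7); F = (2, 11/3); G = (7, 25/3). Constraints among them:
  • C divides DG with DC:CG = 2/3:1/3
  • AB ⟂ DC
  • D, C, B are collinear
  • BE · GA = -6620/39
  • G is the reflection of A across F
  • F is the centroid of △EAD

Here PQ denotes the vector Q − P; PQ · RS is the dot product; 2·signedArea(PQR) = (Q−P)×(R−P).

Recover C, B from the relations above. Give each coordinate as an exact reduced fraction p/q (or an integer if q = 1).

B = (-55/13, 11/13)
C = (16/3, 65/9)

1. C_x = 16/3  [C divides DG with DC:CG = 2/3:1/3]
2. C_y = 65/9  [C divides DG with DC:CG = 2/3:1/3]
   → C = (16/3, 65/9)
3. B_x = -55/13  [D, C, B are collinear ∩ AB ⟂ DC]
4. B_y = 11/13  [D, C, B are collinear ∩ AB ⟂ DC]
   → B = (-55/13, 11/13)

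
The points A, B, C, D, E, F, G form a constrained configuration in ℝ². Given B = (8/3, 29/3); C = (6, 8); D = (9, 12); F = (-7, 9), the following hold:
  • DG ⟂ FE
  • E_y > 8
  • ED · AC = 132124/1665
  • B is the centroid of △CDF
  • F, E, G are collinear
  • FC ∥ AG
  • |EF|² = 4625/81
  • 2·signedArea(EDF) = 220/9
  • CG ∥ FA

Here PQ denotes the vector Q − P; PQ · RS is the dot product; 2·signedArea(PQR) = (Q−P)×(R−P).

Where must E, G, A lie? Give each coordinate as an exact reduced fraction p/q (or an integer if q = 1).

A = (-3744/925, 9033/925)
E = (5/9, 80/9)
G = (8281/925, 8108/925)

1. E_x = 5/9  [line 3·x + -16·y + 1265/9 = 0 ∩ |EF|² = 4625/81]
2. E_y = 80/9  [line 3·x + -16·y + 1265/9 = 0 ∩ |EF|² = 4625/81]
   → E = (5/9, 80/9)
3. G_x = 8281/925  [F, E, G are collinear ∩ DG ⟂ FE]
4. G_y = 8108/925  [F, E, G are collinear ∩ DG ⟂ FE]
   → G = (8281/925, 8108/925)
5. A_x = -3744/925  [FC ∥ AG ∩ CG ∥ FA]
6. A_y = 9033/925  [FC ∥ AG ∩ CG ∥ FA]
   → A = (-3744/925, 9033/925)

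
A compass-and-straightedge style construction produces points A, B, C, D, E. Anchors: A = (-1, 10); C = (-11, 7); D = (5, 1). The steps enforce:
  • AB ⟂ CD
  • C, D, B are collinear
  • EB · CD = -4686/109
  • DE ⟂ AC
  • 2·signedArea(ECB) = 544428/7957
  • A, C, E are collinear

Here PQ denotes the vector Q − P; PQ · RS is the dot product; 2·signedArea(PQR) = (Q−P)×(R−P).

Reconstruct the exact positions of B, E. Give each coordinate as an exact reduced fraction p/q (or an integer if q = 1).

B = (-235/73, 298/73)
E = (221/109, 1189/109)

1. B_x = -235/73  [C, D, B are collinear ∩ AB ⟂ CD]
2. B_y = 298/73  [C, D, B are collinear ∩ AB ⟂ CD]
   → B = (-235/73, 298/73)
3. E_x = 221/109  [A, C, E are collinear ∩ DE ⟂ AC]
4. E_y = 1189/109  [A, C, E are collinear ∩ DE ⟂ AC]
   → E = (221/109, 1189/109)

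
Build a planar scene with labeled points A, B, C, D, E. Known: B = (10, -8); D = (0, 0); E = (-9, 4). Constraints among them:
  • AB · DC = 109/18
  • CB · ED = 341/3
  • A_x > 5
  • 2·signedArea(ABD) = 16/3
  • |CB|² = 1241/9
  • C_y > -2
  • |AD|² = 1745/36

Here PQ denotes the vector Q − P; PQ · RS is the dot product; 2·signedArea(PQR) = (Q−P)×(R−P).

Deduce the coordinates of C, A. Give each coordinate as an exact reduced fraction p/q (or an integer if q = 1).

A = (31/6, -14/3)
C = (1/3, -4/3)

1. C_x = 1/3  [line -9·x + 4·y + 25/3 = 0 ∩ |CB|² = 1241/9]
2. C_y = -4/3  [line -9·x + 4·y + 25/3 = 0 ∩ |CB|² = 1241/9]
   → C = (1/3, -4/3)
3. A_x = 31/6  [AB · DC = 109/18 ∩ 2·signedArea(ABD) = 16/3]
4. A_y = -14/3  [AB · DC = 109/18 ∩ 2·signedArea(ABD) = 16/3]
   → A = (31/6, -14/3)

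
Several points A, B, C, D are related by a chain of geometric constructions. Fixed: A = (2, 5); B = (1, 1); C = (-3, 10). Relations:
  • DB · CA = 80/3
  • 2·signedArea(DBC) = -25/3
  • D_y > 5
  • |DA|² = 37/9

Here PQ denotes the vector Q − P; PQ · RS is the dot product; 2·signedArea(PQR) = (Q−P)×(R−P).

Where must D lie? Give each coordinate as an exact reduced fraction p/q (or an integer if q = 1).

D = (0, 16/3)

1. D_x = 0  [2·signedArea(DBC) = -25/3 ∩ DB · CA = 80/3]
2. D_y = 16/3  [2·signedArea(DBC) = -25/3 ∩ DB · CA = 80/3]
   → D = (0, 16/3)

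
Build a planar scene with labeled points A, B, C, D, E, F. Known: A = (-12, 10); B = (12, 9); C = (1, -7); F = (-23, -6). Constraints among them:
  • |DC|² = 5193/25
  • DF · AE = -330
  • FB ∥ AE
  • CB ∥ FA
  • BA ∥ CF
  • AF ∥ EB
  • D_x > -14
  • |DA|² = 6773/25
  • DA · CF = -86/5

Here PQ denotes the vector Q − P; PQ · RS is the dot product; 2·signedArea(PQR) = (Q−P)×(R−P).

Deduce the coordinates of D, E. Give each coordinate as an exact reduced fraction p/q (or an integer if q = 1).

1. D_x = -67/5  [line 24·x + -1·y + 1576/5 = 0 ∩ |DC|² = 5193/25]
2. D_y = -32/5  [line 24·x + -1·y + 1576/5 = 0 ∩ |DC|² = 5193/25]
   → D = (-67/5, -32/5)
3. E_x = 23  [AF ∥ EB ∩ FB ∥ AE]
4. E_y = 25  [AF ∥ EB ∩ FB ∥ AE]
   → E = (23, 25)

D = (-67/5, -32/5)
E = (23, 25)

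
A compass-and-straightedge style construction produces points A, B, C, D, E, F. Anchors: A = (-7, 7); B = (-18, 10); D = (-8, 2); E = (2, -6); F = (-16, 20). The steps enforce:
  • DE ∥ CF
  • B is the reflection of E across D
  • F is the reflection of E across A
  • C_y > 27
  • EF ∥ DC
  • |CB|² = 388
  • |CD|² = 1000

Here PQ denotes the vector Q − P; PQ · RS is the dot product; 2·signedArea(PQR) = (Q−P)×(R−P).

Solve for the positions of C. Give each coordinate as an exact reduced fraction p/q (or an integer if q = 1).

1. C_x = -26  [DE ∥ CF ∩ EF ∥ DC]
2. C_y = 28  [DE ∥ CF ∩ EF ∥ DC]
   → C = (-26, 28)

C = (-26, 28)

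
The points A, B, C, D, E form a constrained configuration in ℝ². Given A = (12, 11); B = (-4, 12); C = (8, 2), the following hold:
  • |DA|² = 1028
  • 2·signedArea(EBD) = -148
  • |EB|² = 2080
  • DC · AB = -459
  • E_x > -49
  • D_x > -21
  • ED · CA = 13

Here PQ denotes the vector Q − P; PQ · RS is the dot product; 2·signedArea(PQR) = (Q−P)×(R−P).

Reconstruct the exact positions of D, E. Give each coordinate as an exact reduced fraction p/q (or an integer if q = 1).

1. D_x = -20  [line 16·x + -1·y + 333 = 0 ∩ |DA|² = 1028]
2. D_y = 13  [line 16·x + -1·y + 333 = 0 ∩ |DA|² = 1028]
   → D = (-20, 13)
3. E_x = -48  [2·signedArea(EBD) = -148 ∩ ED · CA = 13]
4. E_y = 24  [2·signedArea(EBD) = -148 ∩ ED · CA = 13]
   → E = (-48, 24)

D = (-20, 13)
E = (-48, 24)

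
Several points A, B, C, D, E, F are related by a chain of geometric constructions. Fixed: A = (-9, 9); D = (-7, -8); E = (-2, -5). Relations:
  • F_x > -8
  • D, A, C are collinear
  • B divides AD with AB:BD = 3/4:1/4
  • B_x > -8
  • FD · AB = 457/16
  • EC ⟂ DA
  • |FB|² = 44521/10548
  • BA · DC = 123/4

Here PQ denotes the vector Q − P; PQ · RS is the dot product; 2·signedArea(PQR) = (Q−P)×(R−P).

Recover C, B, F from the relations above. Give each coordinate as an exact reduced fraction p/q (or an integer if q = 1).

B = (-15/2, -15/4)
C = (-2133/293, -1647/293)
F = (-12763/1758, -20359/3516)

1. C_x = -2133/293  [D, A, C are collinear ∩ EC ⟂ DA]
2. C_y = -1647/293  [D, A, C are collinear ∩ EC ⟂ DA]
   → C = (-2133/293, -1647/293)
3. B_x = -15/2  [B divides AD with AB:BD = 3/4:1/4]
4. B_y = -15/4  [B divides AD with AB:BD = 3/4:1/4]
   → B = (-15/2, -15/4)
5. F_x = -12763/1758  [line -3/2·x + 51/4·y + 1007/16 = 0 ∩ |FB|² = 44521/10548]
6. F_y = -20359/3516  [line -3/2·x + 51/4·y + 1007/16 = 0 ∩ |FB|² = 44521/10548]
   → F = (-12763/1758, -20359/3516)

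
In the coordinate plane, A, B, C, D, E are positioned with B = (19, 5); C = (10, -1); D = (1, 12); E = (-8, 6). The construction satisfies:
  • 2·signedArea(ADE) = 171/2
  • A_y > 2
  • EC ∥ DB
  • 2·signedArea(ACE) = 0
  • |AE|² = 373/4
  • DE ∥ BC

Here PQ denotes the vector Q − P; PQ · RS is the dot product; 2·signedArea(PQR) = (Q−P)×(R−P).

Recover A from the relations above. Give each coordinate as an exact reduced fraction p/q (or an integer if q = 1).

1. A_x = 1  [2·signedArea(ACE) = 0 ∩ 2·signedArea(ADE) = 171/2]
2. A_y = 5/2  [2·signedArea(ACE) = 0 ∩ 2·signedArea(ADE) = 171/2]
   → A = (1, 5/2)

A = (1, 5/2)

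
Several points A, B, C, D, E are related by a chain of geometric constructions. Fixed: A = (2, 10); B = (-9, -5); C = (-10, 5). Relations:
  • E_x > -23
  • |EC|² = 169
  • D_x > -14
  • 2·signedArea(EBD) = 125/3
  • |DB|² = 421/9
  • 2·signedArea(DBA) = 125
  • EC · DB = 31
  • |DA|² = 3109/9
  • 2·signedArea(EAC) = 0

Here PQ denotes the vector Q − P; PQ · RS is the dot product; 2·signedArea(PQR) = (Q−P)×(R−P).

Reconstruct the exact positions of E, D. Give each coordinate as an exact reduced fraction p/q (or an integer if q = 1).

1. D_x = -41/3  [line -15·x + 11·y + -205 = 0 ∩ |DB|² = 421/9]
2. D_y = 0  [line -15·x + 11·y + -205 = 0 ∩ |DB|² = 421/9]
   → D = (-41/3, 0)
3. E_x = -22  [2·signedArea(EAC) = 0 ∩ 2·signedArea(EBD) = 125/3]
4. E_y = 0  [2·signedArea(EAC) = 0 ∩ 2·signedArea(EBD) = 125/3]
   → E = (-22, 0)

D = (-41/3, 0)
E = (-22, 0)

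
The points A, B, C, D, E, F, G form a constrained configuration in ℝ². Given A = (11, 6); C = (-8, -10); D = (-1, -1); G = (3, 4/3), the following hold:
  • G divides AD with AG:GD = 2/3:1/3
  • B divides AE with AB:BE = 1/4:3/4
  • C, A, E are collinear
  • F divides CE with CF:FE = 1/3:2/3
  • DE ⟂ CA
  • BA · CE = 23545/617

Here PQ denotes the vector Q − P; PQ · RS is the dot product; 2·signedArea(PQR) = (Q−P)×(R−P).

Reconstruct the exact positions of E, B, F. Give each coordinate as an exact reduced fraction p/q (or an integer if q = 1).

B = (5172/617, 2342/617)
E = (327/617, -1738/617)
F = (-9545/1851, -14078/1851)

1. E_x = 327/617  [C, A, E are collinear ∩ DE ⟂ CA]
2. E_y = -1738/617  [C, A, E are collinear ∩ DE ⟂ CA]
   → E = (327/617, -1738/617)
3. B_x = 5172/617  [B divides AE with AB:BE = 1/4:3/4]
4. B_y = 2342/617  [B divides AE with AB:BE = 1/4:3/4]
   → B = (5172/617, 2342/617)
5. F_x = -9545/1851  [F divides CE with CF:FE = 1/3:2/3]
6. F_y = -14078/1851  [F divides CE with CF:FE = 1/3:2/3]
   → F = (-9545/1851, -14078/1851)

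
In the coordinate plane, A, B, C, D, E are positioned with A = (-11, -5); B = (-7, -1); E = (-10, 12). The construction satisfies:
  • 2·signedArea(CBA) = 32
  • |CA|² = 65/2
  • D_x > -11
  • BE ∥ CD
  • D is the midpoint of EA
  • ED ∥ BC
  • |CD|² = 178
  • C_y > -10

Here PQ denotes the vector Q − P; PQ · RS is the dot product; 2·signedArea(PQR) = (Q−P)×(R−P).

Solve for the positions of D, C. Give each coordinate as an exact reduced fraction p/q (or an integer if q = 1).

C = (-15/2, -19/2)
D = (-21/2, 7/2)

1. D_x = -21/2  [D is the midpoint of EA]
2. D_y = 7/2  [D is the midpoint of EA]
   → D = (-21/2, 7/2)
3. C_x = -15/2  [BE ∥ CD ∩ ED ∥ BC]
4. C_y = -19/2  [BE ∥ CD ∩ ED ∥ BC]
   → C = (-15/2, -19/2)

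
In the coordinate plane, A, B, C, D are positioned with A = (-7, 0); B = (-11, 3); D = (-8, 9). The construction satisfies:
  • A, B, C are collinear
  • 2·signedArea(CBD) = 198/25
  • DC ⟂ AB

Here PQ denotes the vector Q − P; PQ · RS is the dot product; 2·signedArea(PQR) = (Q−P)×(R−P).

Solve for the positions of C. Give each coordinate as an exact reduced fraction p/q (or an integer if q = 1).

1. C_x = -299/25  [A, B, C are collinear ∩ DC ⟂ AB]
2. C_y = 93/25  [A, B, C are collinear ∩ DC ⟂ AB]
   → C = (-299/25, 93/25)

C = (-299/25, 93/25)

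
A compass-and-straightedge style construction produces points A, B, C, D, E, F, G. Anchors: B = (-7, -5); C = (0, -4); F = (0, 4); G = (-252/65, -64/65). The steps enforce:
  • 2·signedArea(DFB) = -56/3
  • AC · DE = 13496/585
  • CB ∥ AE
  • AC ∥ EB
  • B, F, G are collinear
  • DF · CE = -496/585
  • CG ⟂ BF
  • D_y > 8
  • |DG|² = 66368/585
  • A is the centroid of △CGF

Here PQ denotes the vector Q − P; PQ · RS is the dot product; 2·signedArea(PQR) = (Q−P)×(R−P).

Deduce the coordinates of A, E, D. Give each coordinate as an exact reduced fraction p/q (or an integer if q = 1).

1. A_x = -84/65  [A is the centroid of △CGF]
2. A_y = -64/195  [A is the centroid of △CGF]
   → A = (-84/65, -64/195)
3. E_x = -539/65  [AC ∥ EB ∩ CB ∥ AE]
4. E_y = -259/195  [AC ∥ EB ∩ CB ∥ AE]
   → E = (-539/65, -259/195)
5. D_x = 84/65  [2·signedArea(DFB) = -56/3 ∩ DF · CE = -496/585]
6. D_y = 1624/195  [2·signedArea(DFB) = -56/3 ∩ DF · CE = -496/585]
   → D = (84/65, 1624/195)

A = (-84/65, -64/195)
D = (84/65, 1624/195)
E = (-539/65, -259/195)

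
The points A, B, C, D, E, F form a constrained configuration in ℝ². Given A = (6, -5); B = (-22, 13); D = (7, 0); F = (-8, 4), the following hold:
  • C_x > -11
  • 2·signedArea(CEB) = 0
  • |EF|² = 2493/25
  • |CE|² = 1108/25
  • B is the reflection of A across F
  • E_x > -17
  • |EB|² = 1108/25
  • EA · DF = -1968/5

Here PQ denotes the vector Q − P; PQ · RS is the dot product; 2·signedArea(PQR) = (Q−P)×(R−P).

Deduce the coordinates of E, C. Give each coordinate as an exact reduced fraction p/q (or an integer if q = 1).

C = (-54/5, 29/5)
E = (-82/5, 47/5)

1. E_x = -82/5  [line 15·x + -4·y + 1418/5 = 0 ∩ |EF|² = 2493/25]
2. E_y = 47/5  [line 15·x + -4·y + 1418/5 = 0 ∩ |EF|² = 2493/25]
   → E = (-82/5, 47/5)
3. C_x = -54/5  [line -18/5·x + -28/5·y + -32/5 = 0 ∩ |CE|² = 1108/25]
4. C_y = 29/5  [line -18/5·x + -28/5·y + -32/5 = 0 ∩ |CE|² = 1108/25]
   → C = (-54/5, 29/5)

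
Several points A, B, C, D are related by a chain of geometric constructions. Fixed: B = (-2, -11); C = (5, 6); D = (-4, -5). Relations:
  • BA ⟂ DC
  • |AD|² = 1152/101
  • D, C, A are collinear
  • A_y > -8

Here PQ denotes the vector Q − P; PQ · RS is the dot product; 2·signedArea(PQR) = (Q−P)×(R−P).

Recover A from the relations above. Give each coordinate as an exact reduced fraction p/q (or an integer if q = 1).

A = (-620/101, -769/101)

1. A_x = -620/101  [D, C, A are collinear ∩ BA ⟂ DC]
2. A_y = -769/101  [D, C, A are collinear ∩ BA ⟂ DC]
   → A = (-620/101, -769/101)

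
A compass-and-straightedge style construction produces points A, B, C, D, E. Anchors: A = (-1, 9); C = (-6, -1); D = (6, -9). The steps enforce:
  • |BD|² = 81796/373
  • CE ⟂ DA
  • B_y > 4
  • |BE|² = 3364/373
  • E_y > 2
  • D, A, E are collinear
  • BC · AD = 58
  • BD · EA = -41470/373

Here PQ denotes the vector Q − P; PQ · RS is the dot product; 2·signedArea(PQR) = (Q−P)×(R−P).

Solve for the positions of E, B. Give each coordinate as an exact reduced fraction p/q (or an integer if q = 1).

B = (236/373, 1791/373)
E = (642/373, 747/373)

1. E_x = 642/373  [D, A, E are collinear ∩ CE ⟂ DA]
2. E_y = 747/373  [D, A, E are collinear ∩ CE ⟂ DA]
   → E = (642/373, 747/373)
3. B_x = 236/373  [line 1015/373·x + -2610/373·y + 11890/373 = 0 ∩ |BE|² = 3364/373]
4. B_y = 1791/373  [line 1015/373·x + -2610/373·y + 11890/373 = 0 ∩ |BE|² = 3364/373]
   → B = (236/373, 1791/373)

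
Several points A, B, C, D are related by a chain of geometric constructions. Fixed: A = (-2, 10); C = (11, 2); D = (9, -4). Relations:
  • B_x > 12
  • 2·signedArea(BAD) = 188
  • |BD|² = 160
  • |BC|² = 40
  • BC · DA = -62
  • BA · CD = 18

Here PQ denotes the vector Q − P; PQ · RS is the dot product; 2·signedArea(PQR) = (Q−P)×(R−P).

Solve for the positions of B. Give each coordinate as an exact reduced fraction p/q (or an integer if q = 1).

B = (13, 8)

1. B_x = 13  [BC · DA = -62 ∩ BA · CD = 18]
2. B_y = 8  [BC · DA = -62 ∩ BA · CD = 18]
   → B = (13, 8)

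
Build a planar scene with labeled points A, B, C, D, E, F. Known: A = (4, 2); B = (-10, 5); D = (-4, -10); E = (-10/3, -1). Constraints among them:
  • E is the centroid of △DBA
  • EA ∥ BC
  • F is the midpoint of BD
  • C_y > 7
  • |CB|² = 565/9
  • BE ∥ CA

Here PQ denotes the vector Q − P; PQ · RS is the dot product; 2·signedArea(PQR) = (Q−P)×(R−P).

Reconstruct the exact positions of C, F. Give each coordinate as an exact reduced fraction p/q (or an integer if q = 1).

1. C_x = -8/3  [BE ∥ CA ∩ EA ∥ BC]
2. C_y = 8  [BE ∥ CA ∩ EA ∥ BC]
   → C = (-8/3, 8)
3. F_x = -7  [F is the midpoint of BD]
4. F_y = -5/2  [F is the midpoint of BD]
   → F = (-7, -5/2)

C = (-8/3, 8)
F = (-7, -5/2)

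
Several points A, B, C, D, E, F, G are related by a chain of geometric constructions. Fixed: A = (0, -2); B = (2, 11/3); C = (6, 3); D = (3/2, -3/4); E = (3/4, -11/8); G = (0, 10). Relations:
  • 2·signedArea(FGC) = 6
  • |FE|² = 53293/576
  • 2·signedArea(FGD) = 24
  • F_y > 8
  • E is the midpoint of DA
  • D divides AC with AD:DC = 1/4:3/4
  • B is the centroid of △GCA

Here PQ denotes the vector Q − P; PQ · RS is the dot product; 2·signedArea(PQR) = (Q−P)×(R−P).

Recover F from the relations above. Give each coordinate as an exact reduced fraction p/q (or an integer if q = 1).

F = (5/2, 97/12)

1. F_x = 5/2  [2·signedArea(FGD) = 24 ∩ 2·signedArea(FGC) = 6]
2. F_y = 97/12  [2·signedArea(FGD) = 24 ∩ 2·signedArea(FGC) = 6]
   → F = (5/2, 97/12)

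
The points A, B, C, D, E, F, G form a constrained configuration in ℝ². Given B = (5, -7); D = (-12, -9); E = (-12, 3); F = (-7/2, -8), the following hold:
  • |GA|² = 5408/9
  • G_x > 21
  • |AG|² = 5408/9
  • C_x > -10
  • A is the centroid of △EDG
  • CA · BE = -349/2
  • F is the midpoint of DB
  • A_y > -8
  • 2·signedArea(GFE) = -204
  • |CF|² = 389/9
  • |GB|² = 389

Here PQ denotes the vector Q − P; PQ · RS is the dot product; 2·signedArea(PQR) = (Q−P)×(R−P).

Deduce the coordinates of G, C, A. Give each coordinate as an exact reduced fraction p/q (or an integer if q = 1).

A = (-2/3, -23/3)
C = (-55/6, -14/3)
G = (22, -17)

1. G_x = 22  [line -11·x + -17/2·y + 195/2 = 0 ∩ |GB|² = 389]
2. G_y = -17  [line -11·x + -17/2·y + 195/2 = 0 ∩ |GB|² = 389]
   → G = (22, -17)
3. A_x = -2/3  [A is the centroid of △EDG]
4. A_y = -23/3  [A is the centroid of △EDG]
   → A = (-2/3, -23/3)
5. C_x = -55/6  [line 17·x + -10·y + 655/6 = 0 ∩ |CF|² = 389/9]
6. C_y = -14/3  [line 17·x + -10·y + 655/6 = 0 ∩ |CF|² = 389/9]
   → C = (-55/6, -14/3)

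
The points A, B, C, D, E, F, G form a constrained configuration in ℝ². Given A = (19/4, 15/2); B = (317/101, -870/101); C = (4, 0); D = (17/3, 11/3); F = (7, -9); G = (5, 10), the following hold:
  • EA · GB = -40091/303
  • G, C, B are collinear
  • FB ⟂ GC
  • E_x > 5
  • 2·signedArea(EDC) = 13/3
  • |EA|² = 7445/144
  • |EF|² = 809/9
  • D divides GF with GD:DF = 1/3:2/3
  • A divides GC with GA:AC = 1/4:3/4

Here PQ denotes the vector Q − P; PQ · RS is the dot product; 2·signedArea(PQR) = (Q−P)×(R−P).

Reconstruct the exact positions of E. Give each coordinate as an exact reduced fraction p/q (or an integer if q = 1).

E = (16/3, 1/3)

1. E_x = 16/3  [2·signedArea(EDC) = 13/3 ∩ EA · GB = -40091/303]
2. E_y = 1/3  [2·signedArea(EDC) = 13/3 ∩ EA · GB = -40091/303]
   → E = (16/3, 1/3)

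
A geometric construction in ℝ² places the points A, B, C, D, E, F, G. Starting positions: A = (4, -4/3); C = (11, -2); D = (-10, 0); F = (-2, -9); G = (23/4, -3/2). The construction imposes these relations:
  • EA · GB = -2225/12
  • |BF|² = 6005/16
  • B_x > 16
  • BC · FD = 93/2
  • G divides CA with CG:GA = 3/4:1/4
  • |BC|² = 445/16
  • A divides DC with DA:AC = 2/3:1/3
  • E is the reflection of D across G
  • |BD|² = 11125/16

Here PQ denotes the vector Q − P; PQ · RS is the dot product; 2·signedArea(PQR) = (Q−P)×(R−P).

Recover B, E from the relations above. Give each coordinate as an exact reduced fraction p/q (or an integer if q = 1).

1. B_x = 65/4  [line 8·x + -9·y + -305/2 = 0 ∩ |BD|² = 11125/16]
2. B_y = -5/2  [line 8·x + -9·y + -305/2 = 0 ∩ |BD|² = 11125/16]
   → B = (65/4, -5/2)
3. E_x = 43/2  [E is the reflection of D across G]
4. E_y = -3  [E is the reflection of D across G]
   → E = (43/2, -3)

B = (65/4, -5/2)
E = (43/2, -3)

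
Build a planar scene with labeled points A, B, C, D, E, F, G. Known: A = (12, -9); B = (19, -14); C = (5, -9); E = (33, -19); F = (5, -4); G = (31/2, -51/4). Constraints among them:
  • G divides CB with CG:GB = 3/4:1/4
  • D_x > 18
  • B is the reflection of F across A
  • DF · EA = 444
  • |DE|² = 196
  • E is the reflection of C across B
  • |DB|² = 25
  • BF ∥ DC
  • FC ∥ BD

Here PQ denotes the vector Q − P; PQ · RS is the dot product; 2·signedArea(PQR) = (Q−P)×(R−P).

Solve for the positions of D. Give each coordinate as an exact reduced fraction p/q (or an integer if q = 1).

1. D_x = 19  [BF ∥ DC ∩ FC ∥ BD]
2. D_y = -19  [BF ∥ DC ∩ FC ∥ BD]
   → D = (19, -19)

D = (19, -19)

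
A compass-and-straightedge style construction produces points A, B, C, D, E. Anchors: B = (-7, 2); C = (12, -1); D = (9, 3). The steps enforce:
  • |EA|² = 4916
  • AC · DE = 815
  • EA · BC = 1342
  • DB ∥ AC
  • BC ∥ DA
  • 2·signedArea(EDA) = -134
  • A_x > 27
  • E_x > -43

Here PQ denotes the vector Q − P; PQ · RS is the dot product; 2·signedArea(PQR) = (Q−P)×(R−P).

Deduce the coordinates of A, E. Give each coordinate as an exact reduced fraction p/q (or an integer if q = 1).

A = (28, 0)
E = (-42, 4)

1. A_x = 28  [DB ∥ AC ∩ BC ∥ DA]
2. A_y = 0  [DB ∥ AC ∩ BC ∥ DA]
   → A = (28, 0)
3. E_x = -42  [2·signedArea(EDA) = -134 ∩ EA · BC = 1342]
4. E_y = 4  [2·signedArea(EDA) = -134 ∩ EA · BC = 1342]
   → E = (-42, 4)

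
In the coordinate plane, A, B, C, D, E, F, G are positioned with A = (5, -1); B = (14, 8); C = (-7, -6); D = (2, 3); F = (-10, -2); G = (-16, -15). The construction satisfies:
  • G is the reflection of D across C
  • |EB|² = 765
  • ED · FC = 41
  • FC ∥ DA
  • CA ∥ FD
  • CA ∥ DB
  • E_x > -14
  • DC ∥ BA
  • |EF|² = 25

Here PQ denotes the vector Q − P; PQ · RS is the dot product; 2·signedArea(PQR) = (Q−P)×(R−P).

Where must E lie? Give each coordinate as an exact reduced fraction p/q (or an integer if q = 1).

E = (-13, 2)

1. E_x = -13  [line -3·x + 4·y + -47 = 0 ∩ |EF|² = 25]
2. E_y = 2  [line -3·x + 4·y + -47 = 0 ∩ |EF|² = 25]
   → E = (-13, 2)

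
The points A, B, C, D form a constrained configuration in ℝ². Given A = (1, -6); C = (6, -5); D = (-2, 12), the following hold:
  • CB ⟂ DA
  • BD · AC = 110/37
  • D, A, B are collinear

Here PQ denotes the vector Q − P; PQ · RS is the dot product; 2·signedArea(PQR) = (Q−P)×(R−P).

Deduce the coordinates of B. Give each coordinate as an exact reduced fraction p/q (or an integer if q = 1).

1. B_x = 36/37  [D, A, B are collinear ∩ CB ⟂ DA]
2. B_y = -216/37  [D, A, B are collinear ∩ CB ⟂ DA]
   → B = (36/37, -216/37)

B = (36/37, -216/37)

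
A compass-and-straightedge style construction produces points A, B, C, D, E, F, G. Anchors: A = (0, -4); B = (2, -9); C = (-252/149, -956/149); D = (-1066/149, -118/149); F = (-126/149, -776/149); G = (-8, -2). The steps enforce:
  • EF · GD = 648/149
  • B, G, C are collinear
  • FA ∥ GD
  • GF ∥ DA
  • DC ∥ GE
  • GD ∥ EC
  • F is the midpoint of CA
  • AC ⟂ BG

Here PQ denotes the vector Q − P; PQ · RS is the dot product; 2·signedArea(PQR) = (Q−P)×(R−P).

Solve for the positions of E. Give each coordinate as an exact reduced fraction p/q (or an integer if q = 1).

E = (-378/149, -1136/149)

1. E_x = -378/149  [GD ∥ EC ∩ DC ∥ GE]
2. E_y = -1136/149  [GD ∥ EC ∩ DC ∥ GE]
   → E = (-378/149, -1136/149)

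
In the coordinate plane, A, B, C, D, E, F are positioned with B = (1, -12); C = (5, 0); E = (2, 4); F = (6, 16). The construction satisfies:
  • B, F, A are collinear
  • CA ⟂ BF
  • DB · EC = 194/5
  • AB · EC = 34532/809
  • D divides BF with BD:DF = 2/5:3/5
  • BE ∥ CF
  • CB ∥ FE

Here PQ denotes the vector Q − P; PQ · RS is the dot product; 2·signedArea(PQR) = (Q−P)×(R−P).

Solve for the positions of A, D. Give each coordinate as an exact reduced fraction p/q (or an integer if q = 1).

1. A_x = 2589/809  [B, F, A are collinear ∩ CA ⟂ BF]
2. A_y = 260/809  [B, F, A are collinear ∩ CA ⟂ BF]
   → A = (2589/809, 260/809)
3. D_x = 3  [D divides BF with BD:DF = 2/5:3/5]
4. D_y = -4/5  [D divides BF with BD:DF = 2/5:3/5]
   → D = (3, -4/5)

A = (2589/809, 260/809)
D = (3, -4/5)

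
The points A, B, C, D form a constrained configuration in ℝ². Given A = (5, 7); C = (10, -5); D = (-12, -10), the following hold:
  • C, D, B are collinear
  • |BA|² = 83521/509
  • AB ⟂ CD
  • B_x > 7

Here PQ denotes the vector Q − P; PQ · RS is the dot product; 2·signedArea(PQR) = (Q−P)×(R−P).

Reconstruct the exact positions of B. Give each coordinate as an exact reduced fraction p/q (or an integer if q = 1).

B = (3990/509, -2795/509)

1. B_x = 3990/509  [C, D, B are collinear ∩ AB ⟂ CD]
2. B_y = -2795/509  [C, D, B are collinear ∩ AB ⟂ CD]
   → B = (3990/509, -2795/509)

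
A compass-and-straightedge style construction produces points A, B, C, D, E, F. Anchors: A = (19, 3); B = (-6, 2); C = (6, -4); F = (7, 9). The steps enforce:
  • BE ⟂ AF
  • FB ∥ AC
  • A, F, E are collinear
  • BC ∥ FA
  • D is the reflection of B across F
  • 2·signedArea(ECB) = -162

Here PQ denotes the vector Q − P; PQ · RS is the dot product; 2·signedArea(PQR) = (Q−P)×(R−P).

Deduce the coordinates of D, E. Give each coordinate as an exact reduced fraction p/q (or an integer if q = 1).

1. D_x = 20  [D is the reflection of B across F]
2. D_y = 16  [D is the reflection of B across F]
   → D = (20, 16)
3. E_x = -3/5  [A, F, E are collinear ∩ BE ⟂ AF]
4. E_y = 64/5  [A, F, E are collinear ∩ BE ⟂ AF]
   → E = (-3/5, 64/5)

D = (20, 16)
E = (-3/5, 64/5)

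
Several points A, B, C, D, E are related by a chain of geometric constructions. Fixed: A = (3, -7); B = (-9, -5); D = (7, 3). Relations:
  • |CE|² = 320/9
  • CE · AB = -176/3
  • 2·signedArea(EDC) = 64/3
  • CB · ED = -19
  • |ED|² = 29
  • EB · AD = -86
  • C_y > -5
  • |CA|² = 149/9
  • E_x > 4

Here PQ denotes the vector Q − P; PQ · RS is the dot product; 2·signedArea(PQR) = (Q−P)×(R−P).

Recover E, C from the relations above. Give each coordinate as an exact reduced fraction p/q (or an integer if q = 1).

1. E_x = 5  [line -4·x + -10·y + 0 = 0 ∩ |ED|² = 29]
2. E_y = -2  [line -4·x + -10·y + 0 = 0 ∩ |ED|² = 29]
   → E = (5, -2)
3. C_x = -1/3  [2·signedArea(EDC) = 64/3 ∩ CE · AB = -176/3]
4. C_y = -14/3  [2·signedArea(EDC) = 64/3 ∩ CE · AB = -176/3]
   → C = (-1/3, -14/3)

C = (-1/3, -14/3)
E = (5, -2)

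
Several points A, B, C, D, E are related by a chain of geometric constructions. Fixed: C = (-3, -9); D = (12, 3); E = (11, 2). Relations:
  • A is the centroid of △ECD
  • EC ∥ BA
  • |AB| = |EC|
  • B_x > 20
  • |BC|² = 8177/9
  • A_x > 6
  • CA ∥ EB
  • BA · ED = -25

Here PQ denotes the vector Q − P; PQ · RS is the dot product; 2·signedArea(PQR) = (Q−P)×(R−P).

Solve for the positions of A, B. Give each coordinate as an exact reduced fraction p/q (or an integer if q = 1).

A = (20/3, -4/3)
B = (62/3, 29/3)

1. A_x = 20/3  [A is the centroid of △ECD]
2. A_y = -4/3  [A is the centroid of △ECD]
   → A = (20/3, -4/3)
3. B_x = 62/3  [EC ∥ BA ∩ CA ∥ EB]
4. B_y = 29/3  [EC ∥ BA ∩ CA ∥ EB]
   → B = (62/3, 29/3)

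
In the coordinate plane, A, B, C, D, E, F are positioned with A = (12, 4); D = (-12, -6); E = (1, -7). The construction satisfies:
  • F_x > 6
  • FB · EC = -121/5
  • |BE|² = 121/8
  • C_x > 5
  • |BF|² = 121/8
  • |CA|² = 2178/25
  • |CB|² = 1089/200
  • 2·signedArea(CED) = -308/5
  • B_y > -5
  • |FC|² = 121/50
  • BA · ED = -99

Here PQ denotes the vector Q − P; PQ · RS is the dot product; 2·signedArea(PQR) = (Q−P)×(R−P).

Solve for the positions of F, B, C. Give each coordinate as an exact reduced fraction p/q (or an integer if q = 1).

1. B_x = 15/4  [line 13·x + -1·y + -53 = 0 ∩ |BE|² = 121/8]
2. B_y = -17/4  [line 13·x + -1·y + -53 = 0 ∩ |BE|² = 121/8]
   → B = (15/4, -17/4)
3. C_x = 27/5  [line -1·x + -13·y + -142/5 = 0 ∩ |CB|² = 1089/200]
4. C_y = -13/5  [line -1·x + -13·y + -142/5 = 0 ∩ |CB|² = 1089/200]
   → C = (27/5, -13/5)
5. F_x = 13/2  [line -22/5·x + -22/5·y + 22 = 0 ∩ |FC|² = 121/50]
6. F_y = -3/2  [line -22/5·x + -22/5·y + 22 = 0 ∩ |FC|² = 121/50]
   → F = (13/2, -3/2)

B = (15/4, -17/4)
C = (27/5, -13/5)
F = (13/2, -3/2)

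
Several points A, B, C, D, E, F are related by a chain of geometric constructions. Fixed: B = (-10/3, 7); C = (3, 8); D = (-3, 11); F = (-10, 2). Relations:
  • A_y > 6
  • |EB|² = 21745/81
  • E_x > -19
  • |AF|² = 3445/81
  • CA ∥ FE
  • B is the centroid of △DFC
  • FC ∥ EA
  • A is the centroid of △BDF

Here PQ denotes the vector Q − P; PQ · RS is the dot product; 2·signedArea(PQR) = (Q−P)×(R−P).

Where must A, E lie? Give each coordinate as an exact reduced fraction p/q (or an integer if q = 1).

1. A_x = -49/9  [A is the centroid of △BDF]
2. A_y = 20/3  [A is the centroid of △BDF]
   → A = (-49/9, 20/3)
3. E_x = -166/9  [FC ∥ EA ∩ CA ∥ FE]
4. E_y = 2/3  [FC ∥ EA ∩ CA ∥ FE]
   → E = (-166/9, 2/3)

A = (-49/9, 20/3)
E = (-166/9, 2/3)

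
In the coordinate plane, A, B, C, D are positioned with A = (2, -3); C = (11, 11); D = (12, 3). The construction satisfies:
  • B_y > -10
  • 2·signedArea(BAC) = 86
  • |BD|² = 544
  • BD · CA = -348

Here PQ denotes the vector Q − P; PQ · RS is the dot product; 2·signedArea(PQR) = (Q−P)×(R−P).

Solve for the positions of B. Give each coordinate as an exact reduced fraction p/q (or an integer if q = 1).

B = (-8, -9)

1. B_x = -8  [2·signedArea(BAC) = 86 ∩ BD · CA = -348]
2. B_y = -9  [2·signedArea(BAC) = 86 ∩ BD · CA = -348]
   → B = (-8, -9)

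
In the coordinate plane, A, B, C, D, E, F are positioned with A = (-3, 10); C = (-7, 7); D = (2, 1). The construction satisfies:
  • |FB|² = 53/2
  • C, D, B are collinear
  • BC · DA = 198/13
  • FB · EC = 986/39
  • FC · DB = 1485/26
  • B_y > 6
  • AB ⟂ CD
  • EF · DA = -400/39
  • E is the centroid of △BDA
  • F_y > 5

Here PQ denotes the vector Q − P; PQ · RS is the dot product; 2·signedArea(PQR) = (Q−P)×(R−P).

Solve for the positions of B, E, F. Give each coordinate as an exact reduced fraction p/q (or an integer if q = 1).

1. B_x = -73/13  [C, D, B are collinear ∩ AB ⟂ CD]
2. B_y = 79/13  [C, D, B are collinear ∩ AB ⟂ CD]
   → B = (-73/13, 79/13)
3. E_x = -86/39  [E is the centroid of △BDA]
4. E_y = 74/13  [E is the centroid of △BDA]
   → E = (-86/39, 74/13)
5. F_x = -1/2  [FC · DB = 1485/26 ∩ FB · EC = 986/39]
6. F_y = 11/2  [FC · DB = 1485/26 ∩ FB · EC = 986/39]
   → F = (-1/2, 11/2)

B = (-73/13, 79/13)
E = (-86/39, 74/13)
F = (-1/2, 11/2)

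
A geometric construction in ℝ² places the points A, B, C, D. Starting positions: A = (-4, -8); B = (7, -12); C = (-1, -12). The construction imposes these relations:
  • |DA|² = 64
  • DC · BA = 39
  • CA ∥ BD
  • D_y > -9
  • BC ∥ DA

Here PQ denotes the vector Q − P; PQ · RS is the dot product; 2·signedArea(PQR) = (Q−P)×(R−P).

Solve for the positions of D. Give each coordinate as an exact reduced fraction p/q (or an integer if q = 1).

1. D_x = 4  [BC ∥ DA ∩ CA ∥ BD]
2. D_y = -8  [BC ∥ DA ∩ CA ∥ BD]
   → D = (4, -8)

D = (4, -8)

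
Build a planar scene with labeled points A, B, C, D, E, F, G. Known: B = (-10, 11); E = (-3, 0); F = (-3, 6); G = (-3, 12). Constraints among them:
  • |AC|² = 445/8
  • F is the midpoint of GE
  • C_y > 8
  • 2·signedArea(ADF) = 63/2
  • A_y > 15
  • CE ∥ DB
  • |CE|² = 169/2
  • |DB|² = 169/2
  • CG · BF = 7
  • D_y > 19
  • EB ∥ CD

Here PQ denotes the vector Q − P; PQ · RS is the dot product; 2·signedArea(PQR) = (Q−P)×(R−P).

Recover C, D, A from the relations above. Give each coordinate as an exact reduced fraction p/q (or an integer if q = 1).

1. C_x = -13/2  [line -7·x + 5·y + -88 = 0 ∩ |CE|² = 169/2]
2. C_y = 17/2  [line -7·x + 5·y + -88 = 0 ∩ |CE|² = 169/2]
   → C = (-13/2, 17/2)
3. D_x = -27/2  [CE ∥ DB ∩ EB ∥ CD]
4. D_y = 39/2  [CE ∥ DB ∩ EB ∥ CD]
   → D = (-27/2, 39/2)
5. A_x = -33/4  [line 27/2·x + 21/2·y + -54 = 0 ∩ |AC|² = 445/8]
6. A_y = 63/4  [line 27/2·x + 21/2·y + -54 = 0 ∩ |AC|² = 445/8]
   → A = (-33/4, 63/4)

A = (-33/4, 63/4)
C = (-13/2, 17/2)
D = (-27/2, 39/2)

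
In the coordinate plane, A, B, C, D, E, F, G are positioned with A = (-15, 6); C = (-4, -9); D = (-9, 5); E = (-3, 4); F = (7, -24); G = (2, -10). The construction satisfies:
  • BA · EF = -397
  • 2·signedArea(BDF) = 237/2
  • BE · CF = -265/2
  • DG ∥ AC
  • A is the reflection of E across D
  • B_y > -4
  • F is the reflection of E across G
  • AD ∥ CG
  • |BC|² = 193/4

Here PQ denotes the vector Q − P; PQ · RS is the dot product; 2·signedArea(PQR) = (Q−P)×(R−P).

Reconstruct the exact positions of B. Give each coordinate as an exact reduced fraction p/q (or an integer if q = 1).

B = (-1/2, -3)

1. B_x = -1/2  [BE · CF = -265/2 ∩ BA · EF = -397]
2. B_y = -3  [BE · CF = -265/2 ∩ BA · EF = -397]
   → B = (-1/2, -3)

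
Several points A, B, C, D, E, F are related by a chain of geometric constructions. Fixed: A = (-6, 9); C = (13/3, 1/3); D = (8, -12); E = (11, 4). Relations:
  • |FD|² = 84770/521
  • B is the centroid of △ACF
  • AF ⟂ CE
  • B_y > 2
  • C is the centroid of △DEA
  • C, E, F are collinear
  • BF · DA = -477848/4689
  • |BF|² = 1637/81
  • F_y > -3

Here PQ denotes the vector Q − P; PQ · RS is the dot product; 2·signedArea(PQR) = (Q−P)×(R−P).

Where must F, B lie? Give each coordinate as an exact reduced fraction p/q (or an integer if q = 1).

1. F_x = 31/521  [C, E, F are collinear ∩ AF ⟂ CE]
2. F_y = -1051/521  [C, E, F are collinear ∩ AF ⟂ CE]
   → F = (31/521, -1051/521)
3. B_x = -2512/4689  [B is the centroid of △ACF]
4. B_y = 11435/4689  [B is the centroid of △ACF]
   → B = (-2512/4689, 11435/4689)

B = (-2512/4689, 11435/4689)
F = (31/521, -1051/521)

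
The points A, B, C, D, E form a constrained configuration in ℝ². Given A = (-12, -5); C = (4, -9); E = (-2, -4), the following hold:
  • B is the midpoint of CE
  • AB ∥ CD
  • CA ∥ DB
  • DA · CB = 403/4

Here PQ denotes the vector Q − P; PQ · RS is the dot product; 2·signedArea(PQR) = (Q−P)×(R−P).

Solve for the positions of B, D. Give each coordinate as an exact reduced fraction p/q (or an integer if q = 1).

1. B_x = 1  [B is the midpoint of CE]
2. B_y = -13/2  [B is the midpoint of CE]
   → B = (1, -13/2)
3. D_x = 17  [CA ∥ DB ∩ AB ∥ CD]
4. D_y = -21/2  [CA ∥ DB ∩ AB ∥ CD]
   → D = (17, -21/2)

B = (1, -13/2)
D = (17, -21/2)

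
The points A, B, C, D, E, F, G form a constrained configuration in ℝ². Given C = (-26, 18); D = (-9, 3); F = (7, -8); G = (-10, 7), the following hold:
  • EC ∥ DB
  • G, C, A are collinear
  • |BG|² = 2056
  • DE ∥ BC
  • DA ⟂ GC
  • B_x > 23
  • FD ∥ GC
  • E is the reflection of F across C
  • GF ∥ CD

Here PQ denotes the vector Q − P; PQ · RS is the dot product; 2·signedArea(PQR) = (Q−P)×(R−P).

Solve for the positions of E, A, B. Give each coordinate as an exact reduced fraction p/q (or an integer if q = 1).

A = (-2810/377, 1979/377)
B = (24, -23)
E = (-59, 44)

1. E_x = -59  [E is the reflection of F across C]
2. E_y = 44  [E is the reflection of F across C]
   → E = (-59, 44)
3. A_x = -2810/377  [G, C, A are collinear ∩ DA ⟂ GC]
4. A_y = 1979/377  [G, C, A are collinear ∩ DA ⟂ GC]
   → A = (-2810/377, 1979/377)
5. B_x = 24  [DE ∥ BC ∩ EC ∥ DB]
6. B_y = -23  [DE ∥ BC ∩ EC ∥ DB]
   → B = (24, -23)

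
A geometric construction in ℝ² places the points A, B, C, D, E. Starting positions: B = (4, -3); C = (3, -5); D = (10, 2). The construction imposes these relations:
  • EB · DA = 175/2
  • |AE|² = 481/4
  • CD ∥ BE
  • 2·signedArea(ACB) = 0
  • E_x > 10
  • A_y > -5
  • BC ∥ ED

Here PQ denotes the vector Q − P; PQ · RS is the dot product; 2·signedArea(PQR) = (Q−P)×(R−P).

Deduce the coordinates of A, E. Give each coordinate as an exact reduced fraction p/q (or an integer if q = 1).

1. E_x = 11  [BC ∥ ED ∩ CD ∥ BE]
2. E_y = 4  [BC ∥ ED ∩ CD ∥ BE]
   → E = (11, 4)
3. A_x = 7/2  [2·signedArea(ACB) = 0 ∩ EB · DA = 175/2]
4. A_y = -4  [2·signedArea(ACB) = 0 ∩ EB · DA = 175/2]
   → A = (7/2, -4)

A = (7/2, -4)
E = (11, 4)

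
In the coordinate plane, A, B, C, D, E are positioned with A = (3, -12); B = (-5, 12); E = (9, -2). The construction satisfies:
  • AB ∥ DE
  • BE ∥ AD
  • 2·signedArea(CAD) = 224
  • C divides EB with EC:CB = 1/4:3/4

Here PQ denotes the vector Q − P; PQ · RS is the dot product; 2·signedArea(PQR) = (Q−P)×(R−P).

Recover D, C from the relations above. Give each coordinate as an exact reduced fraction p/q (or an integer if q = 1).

C = (11/2, 3/2)
D = (17, -26)

1. D_x = 17  [AB ∥ DE ∩ BE ∥ AD]
2. D_y = -26  [AB ∥ DE ∩ BE ∥ AD]
   → D = (17, -26)
3. C_x = 11/2  [C divides EB with EC:CB = 1/4:3/4]
4. C_y = 3/2  [C divides EB with EC:CB = 1/4:3/4]
   → C = (11/2, 3/2)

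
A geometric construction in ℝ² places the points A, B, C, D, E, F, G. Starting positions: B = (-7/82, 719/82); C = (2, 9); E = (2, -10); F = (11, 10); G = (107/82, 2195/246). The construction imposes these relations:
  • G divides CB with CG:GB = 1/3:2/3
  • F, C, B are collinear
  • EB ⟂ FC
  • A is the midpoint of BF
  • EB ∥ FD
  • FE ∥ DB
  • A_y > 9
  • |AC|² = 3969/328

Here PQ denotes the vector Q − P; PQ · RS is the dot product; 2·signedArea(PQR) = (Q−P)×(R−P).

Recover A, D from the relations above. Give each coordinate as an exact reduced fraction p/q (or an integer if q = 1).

A = (895/164, 1539/164)
D = (731/82, 2359/82)

1. A_x = 895/164  [A is the midpoint of BF]
2. A_y = 1539/164  [A is the midpoint of BF]
   → A = (895/164, 1539/164)
3. D_x = 731/82  [FE ∥ DB ∩ EB ∥ FD]
4. D_y = 2359/82  [FE ∥ DB ∩ EB ∥ FD]
   → D = (731/82, 2359/82)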